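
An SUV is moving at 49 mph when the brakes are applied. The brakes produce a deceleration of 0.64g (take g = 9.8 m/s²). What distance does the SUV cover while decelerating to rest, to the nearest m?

49 mph × 0.44704 = 21.9050 m/s.
a = 0.64 × 9.8 = 6.272 m/s².
Braking distance = v²/(2a) = 21.9050² / (2 × 6.272) = 479.829 / 12.544 = 38.252 m.

Braking distance ≈ 38 m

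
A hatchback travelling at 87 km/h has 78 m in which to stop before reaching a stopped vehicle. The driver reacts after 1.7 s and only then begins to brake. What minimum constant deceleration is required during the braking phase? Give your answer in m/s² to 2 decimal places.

87 km/h ÷ 3.6 = 24.1667 m/s.
Distance covered during reaction = 24.1667 × 1.7 = 41.083 m.
Distance available for braking: 78 − 41.083 = 36.917 m.
v² = 2a·d ⇒ a = v²/(2d) = 24.1667² / (2 × 36.917) = 584.029 / 73.834 = 7.9100 m/s².

Required deceleration ≈ 7.91 m/s²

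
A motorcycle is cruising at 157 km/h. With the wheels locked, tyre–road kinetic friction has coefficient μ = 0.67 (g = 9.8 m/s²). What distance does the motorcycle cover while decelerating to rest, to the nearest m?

Braking distance ≈ 145 m

157 km/h ÷ 3.6 = 43.6111 m/s.
a = μg = 0.67 × 9.8 = 6.566 m/s².
Braking distance = v²/(2a) = 43.6111² / (2 × 6.566) = 1901.928 / 13.132 = 144.832 m.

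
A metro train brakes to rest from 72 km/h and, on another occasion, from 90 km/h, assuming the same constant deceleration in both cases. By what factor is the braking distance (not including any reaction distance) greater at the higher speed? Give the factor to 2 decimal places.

Factor ≈ 1.56

Braking distance d = v²/(2a), so with a fixed, d ∝ v².
Factor = (90/72)² = 1.2500² = 1.5625.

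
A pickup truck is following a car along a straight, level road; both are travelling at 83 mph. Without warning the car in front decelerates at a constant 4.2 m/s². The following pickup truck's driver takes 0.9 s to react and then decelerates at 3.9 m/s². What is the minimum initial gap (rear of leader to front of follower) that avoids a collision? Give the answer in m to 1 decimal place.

83 mph × 0.44704 = 37.1043 m/s.
Leader travels v²/(2a_L) = 1376.729 / 8.400 = 163.896 m before stopping.
Follower covers v·t_r = 37.1043 × 0.9 = 33.394 m while reacting, then v²/(2a_F) = 1376.729 / 7.800 = 176.504 m while braking, for a total of 33.394 + 176.504 = 209.898 m.
Since a_F ≤ a_L and the follower starts braking later, the follower is never slower than the leader, so the closest approach is when both have stopped.
Minimum gap = 209.898 − 163.896 = 46.002 m.

Minimum gap ≈ 46.0 m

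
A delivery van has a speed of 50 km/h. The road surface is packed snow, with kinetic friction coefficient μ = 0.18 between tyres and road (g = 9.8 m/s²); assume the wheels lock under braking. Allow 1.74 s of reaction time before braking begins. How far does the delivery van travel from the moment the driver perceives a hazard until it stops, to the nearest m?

50 km/h ÷ 3.6 = 13.8889 m/s.
a = μg = 0.18 × 9.8 = 1.764 m/s².
Reaction distance = v·t_r = 13.8889 × 1.74 = 24.167 m.
Braking distance = v²/(2a) = 13.8889² / (2 × 1.764) = 192.902 / 3.528 = 54.677 m.
Total = 24.167 + 54.677 = 78.844 m.

Total stopping distance ≈ 79 m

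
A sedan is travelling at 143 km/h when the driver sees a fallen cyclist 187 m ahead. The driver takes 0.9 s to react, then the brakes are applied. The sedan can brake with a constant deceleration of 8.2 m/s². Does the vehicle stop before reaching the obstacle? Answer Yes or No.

143 km/h ÷ 3.6 = 39.7222 m/s.
Reaction distance = 39.7222 × 0.9 = 35.750 m.
Braking distance = v²/(2a) = 1577.853 / 16.400 = 96.211 m.
Total stopping distance = 35.750 + 96.211 = 131.961 m, vs 187 m available — it stops with 187 − 131.961 = 55.039 m to spare.

Yes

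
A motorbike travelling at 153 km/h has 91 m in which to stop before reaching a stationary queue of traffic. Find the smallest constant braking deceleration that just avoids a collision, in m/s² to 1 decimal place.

Required deceleration ≈ 9.9 m/s²

153 km/h ÷ 3.6 = 42.5000 m/s.
v² = 2a·d ⇒ a = v²/(2d) = 42.5000² / (2 × 91.000) = 1806.250 / 182.000 = 9.9245 m/s².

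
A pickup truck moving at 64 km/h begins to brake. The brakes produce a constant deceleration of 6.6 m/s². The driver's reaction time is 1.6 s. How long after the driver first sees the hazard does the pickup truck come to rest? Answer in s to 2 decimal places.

Total time ≈ 4.29 s

64 km/h ÷ 3.6 = 17.7778 m/s.
Braking time = v/a = 17.7778 / 6.600 = 2.694 s.
Total = 1.6 + 2.694 = 4.294 s.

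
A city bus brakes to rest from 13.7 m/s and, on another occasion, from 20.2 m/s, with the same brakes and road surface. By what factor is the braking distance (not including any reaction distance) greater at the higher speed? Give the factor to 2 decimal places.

Factor ≈ 2.17

Braking distance d = v²/(2a), so with a fixed, d ∝ v².
Factor = (20.2/13.7)² = 1.4745² = 2.1742.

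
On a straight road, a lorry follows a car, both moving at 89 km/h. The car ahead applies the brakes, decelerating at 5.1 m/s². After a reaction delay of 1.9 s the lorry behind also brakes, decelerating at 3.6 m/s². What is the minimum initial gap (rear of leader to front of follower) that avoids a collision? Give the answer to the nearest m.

89 km/h ÷ 3.6 = 24.7222 m/s.
Leader travels v²/(2a_L) = 611.187 / 10.200 = 59.920 m before stopping.
Follower covers v·t_r = 24.7222 × 1.9 = 46.972 m while reacting, then v²/(2a_F) = 611.187 / 7.200 = 84.887 m while braking, for a total of 46.972 + 84.887 = 131.859 m.
Since a_F ≤ a_L and the follower starts braking later, the follower is never slower than the leader, so the closest approach is when both have stopped.
Minimum gap = 131.859 − 59.920 = 71.939 m.

Minimum gap ≈ 72 m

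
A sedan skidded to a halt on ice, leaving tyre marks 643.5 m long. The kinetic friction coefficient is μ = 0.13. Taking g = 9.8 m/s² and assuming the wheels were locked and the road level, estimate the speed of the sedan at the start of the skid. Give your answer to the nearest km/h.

Deceleration a = μg = 0.13 × 9.8 = 1.274 m/s².
v = √(2a·d) = √(2 × 1.274 × 643.5) = √1639.638 = 40.4924 m/s.
= 40.4924 × 3.6 = 145.773 km/h.

Initial speed ≈ 146 km/h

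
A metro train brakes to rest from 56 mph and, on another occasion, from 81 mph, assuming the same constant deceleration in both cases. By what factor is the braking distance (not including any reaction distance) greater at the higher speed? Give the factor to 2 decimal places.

Factor ≈ 2.09

Braking distance d = v²/(2a), so with a fixed, d ∝ v².
Factor = (81/56)² = 1.4464² = 2.0921.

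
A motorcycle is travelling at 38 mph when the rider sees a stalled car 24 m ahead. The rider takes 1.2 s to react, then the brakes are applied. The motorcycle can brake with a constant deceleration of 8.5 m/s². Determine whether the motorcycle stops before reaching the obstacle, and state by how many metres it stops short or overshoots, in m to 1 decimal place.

38 mph × 0.44704 = 16.9875 m/s.
Reaction distance = 16.9875 × 1.2 = 20.385 m.
Braking distance = v²/(2a) = 288.575 / 17.000 = 16.975 m.
Total stopping distance = 20.385 + 16.975 = 37.360 m, vs 24 m available — it cannot stop in time and overshoots by 37.360 − 24 = 13.360 m.

No — it overshoots by 13.4 m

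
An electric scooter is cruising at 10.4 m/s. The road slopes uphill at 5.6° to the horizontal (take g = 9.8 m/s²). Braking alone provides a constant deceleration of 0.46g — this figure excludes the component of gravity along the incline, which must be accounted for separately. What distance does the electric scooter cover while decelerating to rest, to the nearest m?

Braking distance ≈ 10 m

a = 0.46 × 9.8 = 4.508 m/s².
Gravity along the uphill slope adds to the braking deceleration: a_eff = 4.508 + 9.8·sin 5.6° = 4.508 + 0.956 = 5.464 m/s².
Braking distance = v²/(2a) = 10.4000² / (2 × 5.464) = 108.160 / 10.928 = 9.898 m.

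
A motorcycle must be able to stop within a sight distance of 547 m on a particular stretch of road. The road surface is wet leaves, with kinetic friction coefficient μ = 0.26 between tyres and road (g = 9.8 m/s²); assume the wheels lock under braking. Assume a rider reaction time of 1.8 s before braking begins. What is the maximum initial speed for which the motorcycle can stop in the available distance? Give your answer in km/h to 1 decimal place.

a = μg = 0.26 × 9.8 = 2.548 m/s².
Stopping distance: v·t_r + v²/(2a) = 547 with t_r = 1.8 s and a = 2.548 m/s².
So v² + 9.173 v − 2787.51 = 0.
Positive root: v = −a·t_r + √((a·t_r)² + 2a·d) = −4.586 + √(21.031 + 2787.51) = 48.4097 m/s.
48.4097 m/s × 3.6 = 174.275 km/h.

Maximum speed ≈ 174.3 km/h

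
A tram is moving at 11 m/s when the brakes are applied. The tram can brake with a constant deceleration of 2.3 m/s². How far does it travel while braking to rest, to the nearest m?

Braking distance ≈ 26 m

Braking distance = v²/(2a) = 11.0000² / (2 × 2.300) = 121.000 / 4.600 = 26.304 m.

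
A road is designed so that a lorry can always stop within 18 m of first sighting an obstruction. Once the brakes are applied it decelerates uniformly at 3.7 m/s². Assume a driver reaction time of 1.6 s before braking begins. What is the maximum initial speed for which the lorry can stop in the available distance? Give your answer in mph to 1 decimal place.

Stopping distance: v·t_r + v²/(2a) = 18 with t_r = 1.6 s and a = 3.700 m/s².
So v² + 11.840 v − 133.20 = 0.
Positive root: v = −a·t_r + √((a·t_r)² + 2a·d) = −5.920 + √(35.046 + 133.20) = 7.0510 m/s.
7.0510 m/s ÷ 0.44704 = 15.773 mph.

Maximum speed ≈ 15.8 mph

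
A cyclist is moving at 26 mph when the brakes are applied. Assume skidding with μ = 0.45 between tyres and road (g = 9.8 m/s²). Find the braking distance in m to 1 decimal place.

Braking distance ≈ 15.3 m

26 mph × 0.44704 = 11.6230 m/s.
a = μg = 0.45 × 9.8 = 4.410 m/s².
Braking distance = v²/(2a) = 11.6230² / (2 × 4.410) = 135.094 / 8.820 = 15.317 m.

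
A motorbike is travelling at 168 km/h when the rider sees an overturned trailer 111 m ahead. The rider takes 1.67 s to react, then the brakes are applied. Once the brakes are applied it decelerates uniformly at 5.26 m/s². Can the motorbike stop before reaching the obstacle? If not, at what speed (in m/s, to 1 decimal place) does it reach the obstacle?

168 km/h ÷ 3.6 = 46.6667 m/s.
Reaction distance = 46.6667 × 1.67 = 77.933 m.
Braking distance needed to stop: v²/(2a) = 2177.781 / 10.520 = 207.013 m, so total needed = 77.933 + 207.013 = 284.946 m > 111 m — it cannot stop.
Distance remaining when braking begins: 111 − 77.933 = 33.067 m.
v² = v₀² − 2a·d = 2177.781 − 2 × 5.260 × 33.067 = 1829.916 m²/s².
v = √1829.916 = 42.778 m/s.

No — it strikes the obstacle at 42.8 m/s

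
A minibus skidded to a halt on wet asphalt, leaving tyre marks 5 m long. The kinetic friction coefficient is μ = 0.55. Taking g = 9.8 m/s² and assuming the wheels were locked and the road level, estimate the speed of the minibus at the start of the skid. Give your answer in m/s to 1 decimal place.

Initial speed ≈ 7.3 m/s

Deceleration a = μg = 0.55 × 9.8 = 5.390 m/s².
v = √(2a·d) = √(2 × 5.390 × 5) = √53.900 = 7.3417 m/s.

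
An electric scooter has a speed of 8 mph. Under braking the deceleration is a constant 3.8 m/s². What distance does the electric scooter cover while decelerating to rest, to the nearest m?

Braking distance ≈ 2 m

8 mph × 0.44704 = 3.5763 m/s.
Braking distance = v²/(2a) = 3.5763² / (2 × 3.800) = 12.790 / 7.600 = 1.683 m.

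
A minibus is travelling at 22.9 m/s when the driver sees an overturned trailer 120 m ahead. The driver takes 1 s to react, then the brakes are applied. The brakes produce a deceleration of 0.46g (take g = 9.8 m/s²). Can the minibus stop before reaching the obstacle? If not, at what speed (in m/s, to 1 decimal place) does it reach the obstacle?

a = 0.46 × 9.8 = 4.508 m/s².
Reaction distance = 22.9000 × 1 = 22.900 m.
Braking distance = v²/(2a) = 524.410 / 9.016 = 58.164 m.
Total stopping distance = 22.900 + 58.164 = 81.064 m, vs 120 m available — it stops with 120 − 81.064 = 38.936 m to spare.

Yes — it stops about 38.9 m short of the obstacle, so it never reaches it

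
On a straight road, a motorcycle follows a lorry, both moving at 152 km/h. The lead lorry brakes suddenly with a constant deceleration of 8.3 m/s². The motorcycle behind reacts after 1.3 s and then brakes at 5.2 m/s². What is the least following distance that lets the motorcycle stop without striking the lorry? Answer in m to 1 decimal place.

Minimum gap ≈ 118.9 m

152 km/h ÷ 3.6 = 42.2222 m/s.
Leader travels v²/(2a_L) = 1782.714 / 16.600 = 107.392 m before stopping.
Follower covers v·t_r = 42.2222 × 1.3 = 54.889 m while reacting, then v²/(2a_F) = 1782.714 / 10.400 = 171.415 m while braking, for a total of 54.889 + 171.415 = 226.304 m.
Since a_F ≤ a_L and the follower starts braking later, the follower is never slower than the leader, so the closest approach is when both have stopped.
Minimum gap = 226.304 − 107.392 = 118.912 m.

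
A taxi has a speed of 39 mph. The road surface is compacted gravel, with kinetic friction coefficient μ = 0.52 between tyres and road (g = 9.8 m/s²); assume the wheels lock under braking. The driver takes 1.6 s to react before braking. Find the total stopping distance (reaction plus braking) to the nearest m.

39 mph × 0.44704 = 17.4346 m/s.
a = μg = 0.52 × 9.8 = 5.096 m/s².
Reaction distance = v·t_r = 17.4346 × 1.6 = 27.895 m.
Braking distance = v²/(2a) = 17.4346² / (2 × 5.096) = 303.965 / 10.192 = 29.824 m.
Total = 27.895 + 29.824 = 57.719 m.

Total stopping distance ≈ 58 m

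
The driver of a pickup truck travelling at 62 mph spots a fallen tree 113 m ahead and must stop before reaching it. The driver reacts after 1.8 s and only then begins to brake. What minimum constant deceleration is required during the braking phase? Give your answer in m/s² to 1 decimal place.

62 mph × 0.44704 = 27.7165 m/s.
Distance covered during reaction = 27.7165 × 1.8 = 49.890 m.
Distance available for braking: 113 − 49.890 = 63.110 m.
v² = 2a·d ⇒ a = v²/(2d) = 27.7165² / (2 × 63.110) = 768.204 / 126.220 = 6.0862 m/s².

Required deceleration ≈ 6.1 m/s²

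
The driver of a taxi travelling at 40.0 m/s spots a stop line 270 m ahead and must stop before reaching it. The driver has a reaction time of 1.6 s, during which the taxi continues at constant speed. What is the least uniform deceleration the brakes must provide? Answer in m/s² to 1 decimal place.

Required deceleration ≈ 3.9 m/s²

Distance covered during reaction = 40.0000 × 1.6 = 64.000 m.
Distance available for braking: 270 − 64.000 = 206.000 m.
v² = 2a·d ⇒ a = v²/(2d) = 40.0000² / (2 × 206.000) = 1600.000 / 412.000 = 3.8835 m/s².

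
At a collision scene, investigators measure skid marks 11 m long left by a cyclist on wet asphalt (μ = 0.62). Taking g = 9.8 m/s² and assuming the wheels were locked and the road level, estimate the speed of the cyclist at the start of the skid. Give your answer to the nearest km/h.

Initial speed ≈ 42 km/h

Deceleration a = μg = 0.62 × 9.8 = 6.076 m/s².
v = √(2a·d) = √(2 × 6.076 × 11) = √133.672 = 11.5617 m/s.
= 11.5617 × 3.6 = 41.622 km/h.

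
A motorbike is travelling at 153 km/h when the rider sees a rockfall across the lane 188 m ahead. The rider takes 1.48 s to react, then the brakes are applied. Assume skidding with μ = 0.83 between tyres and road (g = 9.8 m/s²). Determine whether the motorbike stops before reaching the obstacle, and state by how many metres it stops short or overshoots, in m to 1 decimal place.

153 km/h ÷ 3.6 = 42.5000 m/s.
a = μg = 0.83 × 9.8 = 8.134 m/s².
Reaction distance = 42.5000 × 1.48 = 62.900 m.
Braking distance = v²/(2a) = 1806.250 / 16.268 = 111.031 m.
Total stopping distance = 62.900 + 111.031 = 173.931 m, vs 188 m available — it stops with 188 − 173.931 = 14.069 m to spare.

Yes — it stops 14.1 m short of the obstacle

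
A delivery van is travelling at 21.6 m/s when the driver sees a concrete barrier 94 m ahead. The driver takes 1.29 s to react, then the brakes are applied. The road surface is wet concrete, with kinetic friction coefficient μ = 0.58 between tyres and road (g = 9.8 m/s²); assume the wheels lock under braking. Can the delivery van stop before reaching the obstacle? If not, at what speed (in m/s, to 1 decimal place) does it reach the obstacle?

a = μg = 0.58 × 9.8 = 5.684 m/s².
Reaction distance = 21.6000 × 1.29 = 27.864 m.
Braking distance = v²/(2a) = 466.560 / 11.368 = 41.042 m.
Total stopping distance = 27.864 + 41.042 = 68.906 m, vs 94 m available — it stops with 94 − 68.906 = 25.094 m to spare.

Yes — it stops about 25.1 m short of the obstacle, so it never reaches it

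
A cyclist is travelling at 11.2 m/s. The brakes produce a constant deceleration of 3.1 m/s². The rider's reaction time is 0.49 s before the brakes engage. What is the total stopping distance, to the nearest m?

Reaction distance = v·t_r = 11.2000 × 0.49 = 5.488 m.
Braking distance = v²/(2a) = 11.2000² / (2 × 3.100) = 125.440 / 6.200 = 20.232 m.
Total = 5.488 + 20.232 = 25.720 m.

Total stopping distance ≈ 26 m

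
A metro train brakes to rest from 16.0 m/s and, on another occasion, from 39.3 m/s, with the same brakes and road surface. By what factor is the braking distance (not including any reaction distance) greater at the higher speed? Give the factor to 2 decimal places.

Factor ≈ 6.03

Braking distance d = v²/(2a), so with a fixed, d ∝ v².
Factor = (39.3/16.0)² = 2.4562² = 6.0329.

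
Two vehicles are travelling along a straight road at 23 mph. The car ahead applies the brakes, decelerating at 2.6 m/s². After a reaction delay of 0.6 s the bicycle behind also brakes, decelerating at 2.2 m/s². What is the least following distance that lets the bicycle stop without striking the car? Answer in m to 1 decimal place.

23 mph × 0.44704 = 10.2819 m/s.
Leader travels v²/(2a_L) = 105.717 / 5.200 = 20.330 m before stopping.
Follower covers v·t_r = 10.2819 × 0.6 = 6.169 m while reacting, then v²/(2a_F) = 105.717 / 4.400 = 24.027 m while braking, for a total of 6.169 + 24.027 = 30.196 m.
Since a_F ≤ a_L and the follower starts braking later, the follower is never slower than the leader, so the closest approach is when both have stopped.
Minimum gap = 30.196 − 20.330 = 9.866 m.

Minimum gap ≈ 9.9 m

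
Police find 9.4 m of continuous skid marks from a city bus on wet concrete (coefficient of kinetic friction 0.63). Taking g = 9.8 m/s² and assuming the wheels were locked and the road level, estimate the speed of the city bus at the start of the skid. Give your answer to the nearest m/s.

Initial speed ≈ 11 m/s

Deceleration a = μg = 0.63 × 9.8 = 6.174 m/s².
v = √(2a·d) = √(2 × 6.174 × 9.4) = √116.071 = 10.7736 m/s.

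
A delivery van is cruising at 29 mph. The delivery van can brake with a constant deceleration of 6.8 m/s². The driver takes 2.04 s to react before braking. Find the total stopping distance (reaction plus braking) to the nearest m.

29 mph × 0.44704 = 12.9642 m/s.
Reaction distance = v·t_r = 12.9642 × 2.04 = 26.447 m.
Braking distance = v²/(2a) = 12.9642² / (2 × 6.800) = 168.070 / 13.600 = 12.358 m.
Total = 26.447 + 12.358 = 38.805 m.

Total stopping distance ≈ 39 m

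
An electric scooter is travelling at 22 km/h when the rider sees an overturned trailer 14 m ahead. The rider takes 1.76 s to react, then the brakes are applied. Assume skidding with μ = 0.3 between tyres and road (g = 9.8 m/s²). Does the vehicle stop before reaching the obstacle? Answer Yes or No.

No

22 km/h ÷ 3.6 = 6.1111 m/s.
a = μg = 0.3 × 9.8 = 2.940 m/s².
Reaction distance = 6.1111 × 1.76 = 10.756 m.
Braking distance = v²/(2a) = 37.346 / 5.880 = 6.351 m.
Total stopping distance = 10.756 + 6.351 = 17.107 m, vs 14 m available — it cannot stop in time and overshoots by 17.107 − 14 = 3.107 m.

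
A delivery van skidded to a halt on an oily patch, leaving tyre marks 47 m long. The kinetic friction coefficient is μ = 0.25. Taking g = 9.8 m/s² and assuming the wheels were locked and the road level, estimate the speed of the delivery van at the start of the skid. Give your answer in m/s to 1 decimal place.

Deceleration a = μg = 0.25 × 9.8 = 2.450 m/s².
v = √(2a·d) = √(2 × 2.450 × 47) = √230.300 = 15.1756 m/s.

Initial speed ≈ 15.2 m/s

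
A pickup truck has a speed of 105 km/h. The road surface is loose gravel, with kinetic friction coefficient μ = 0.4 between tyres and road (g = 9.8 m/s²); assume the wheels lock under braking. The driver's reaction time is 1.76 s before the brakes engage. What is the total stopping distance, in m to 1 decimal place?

Total stopping distance ≈ 159.8 m

105 km/h ÷ 3.6 = 29.1667 m/s.
a = μg = 0.4 × 9.8 = 3.920 m/s².
Reaction distance = v·t_r = 29.1667 × 1.76 = 51.333 m.
Braking distance = v²/(2a) = 29.1667² / (2 × 3.920) = 850.696 / 7.840 = 108.507 m.
Total = 51.333 + 108.507 = 159.840 m.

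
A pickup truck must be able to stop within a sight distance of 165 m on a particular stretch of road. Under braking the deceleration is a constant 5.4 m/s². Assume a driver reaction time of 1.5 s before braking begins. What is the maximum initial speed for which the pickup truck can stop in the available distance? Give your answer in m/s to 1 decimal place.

Stopping distance: v·t_r + v²/(2a) = 165 with t_r = 1.5 s and a = 5.400 m/s².
So v² + 16.200 v − 1782.00 = 0.
Positive root: v = −a·t_r + √((a·t_r)² + 2a·d) = −8.100 + √(65.610 + 1782.00) = 34.8838 m/s.

Maximum speed ≈ 34.9 m/s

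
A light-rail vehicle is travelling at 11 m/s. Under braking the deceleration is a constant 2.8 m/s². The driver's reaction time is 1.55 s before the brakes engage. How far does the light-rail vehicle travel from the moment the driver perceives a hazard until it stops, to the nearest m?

Total stopping distance ≈ 39 m

Reaction distance = v·t_r = 11.0000 × 1.55 = 17.050 m.
Braking distance = v²/(2a) = 11.0000² / (2 × 2.800) = 121.000 / 5.600 = 21.607 m.
Total = 17.050 + 21.607 = 38.657 m.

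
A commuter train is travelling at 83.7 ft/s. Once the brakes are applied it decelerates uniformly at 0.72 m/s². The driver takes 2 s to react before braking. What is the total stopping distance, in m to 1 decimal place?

Total stopping distance ≈ 503.0 m

83.7 ft/s × 0.3048 = 25.5118 m/s.
Reaction distance = v·t_r = 25.5118 × 2 = 51.024 m.
Braking distance = v²/(2a) = 25.5118² / (2 × 0.720) = 650.852 / 1.440 = 451.981 m.
Total = 51.024 + 451.981 = 503.005 m.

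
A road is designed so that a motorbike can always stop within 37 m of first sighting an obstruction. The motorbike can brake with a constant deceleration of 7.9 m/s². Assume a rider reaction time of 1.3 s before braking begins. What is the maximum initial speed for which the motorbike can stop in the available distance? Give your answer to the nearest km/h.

Stopping distance: v·t_r + v²/(2a) = 37 with t_r = 1.3 s and a = 7.900 m/s².
So v² + 20.540 v − 584.60 = 0.
Positive root: v = −a·t_r + √((a·t_r)² + 2a·d) = −10.270 + √(105.473 + 584.60) = 15.9992 m/s.
15.9992 m/s × 3.6 = 57.597 km/h.

Maximum speed ≈ 58 km/h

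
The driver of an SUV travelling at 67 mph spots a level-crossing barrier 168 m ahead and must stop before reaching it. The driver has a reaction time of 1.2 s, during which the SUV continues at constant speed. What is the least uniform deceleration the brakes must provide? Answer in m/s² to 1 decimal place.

Required deceleration ≈ 3.4 m/s²

67 mph × 0.44704 = 29.9517 m/s.
Distance covered during reaction = 29.9517 × 1.2 = 35.942 m.
Distance available for braking: 168 − 35.942 = 132.058 m.
v² = 2a·d ⇒ a = v²/(2d) = 29.9517² / (2 × 132.058) = 897.104 / 264.116 = 3.3966 m/s².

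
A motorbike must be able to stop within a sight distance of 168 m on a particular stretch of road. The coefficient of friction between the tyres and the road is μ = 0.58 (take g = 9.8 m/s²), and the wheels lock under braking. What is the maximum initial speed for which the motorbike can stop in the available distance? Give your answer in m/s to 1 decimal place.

a = μg = 0.58 × 9.8 = 5.684 m/s².
v²/(2a) = d ⇒ v = √(2 × 5.684 × 168) = √1909.82 = 43.7015 m/s.

Maximum speed ≈ 43.7 m/s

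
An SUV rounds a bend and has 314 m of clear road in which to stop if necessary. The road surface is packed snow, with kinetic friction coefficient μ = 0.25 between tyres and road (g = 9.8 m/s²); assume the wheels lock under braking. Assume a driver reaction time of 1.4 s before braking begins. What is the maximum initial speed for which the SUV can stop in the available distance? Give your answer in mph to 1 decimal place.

a = μg = 0.25 × 9.8 = 2.450 m/s².
Stopping distance: v·t_r + v²/(2a) = 314 with t_r = 1.4 s and a = 2.450 m/s².
So v² + 6.860 v − 1538.60 = 0.
Positive root: v = −a·t_r + √((a·t_r)² + 2a·d) = −3.430 + √(11.765 + 1538.60) = 35.9447 m/s.
35.9447 m/s ÷ 0.44704 = 80.406 mph.

Maximum speed ≈ 80.4 mph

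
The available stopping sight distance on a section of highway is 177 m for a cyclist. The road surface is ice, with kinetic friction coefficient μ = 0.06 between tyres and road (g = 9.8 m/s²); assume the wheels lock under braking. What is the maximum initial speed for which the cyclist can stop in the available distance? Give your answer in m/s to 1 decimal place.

Maximum speed ≈ 14.4 m/s

a = μg = 0.06 × 9.8 = 0.588 m/s².
v²/(2a) = d ⇒ v = √(2 × 0.588 × 177) = √208.15 = 14.4274 m/s.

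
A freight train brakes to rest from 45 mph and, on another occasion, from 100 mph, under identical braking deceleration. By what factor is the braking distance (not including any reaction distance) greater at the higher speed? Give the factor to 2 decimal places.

Braking distance d = v²/(2a), so with a fixed, d ∝ v².
Factor = (100/45)² = 2.2222² = 4.9382.

Factor ≈ 4.94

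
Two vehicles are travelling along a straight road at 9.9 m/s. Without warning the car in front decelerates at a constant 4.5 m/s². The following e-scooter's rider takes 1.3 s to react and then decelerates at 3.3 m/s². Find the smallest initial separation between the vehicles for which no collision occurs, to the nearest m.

Leader travels v²/(2a_L) = 98.010 / 9.000 = 10.890 m before stopping.
Follower covers v·t_r = 9.9000 × 1.3 = 12.870 m while reacting, then v²/(2a_F) = 98.010 / 6.600 = 14.850 m while braking, for a total of 12.870 + 14.850 = 27.720 m.
Since a_F ≤ a_L and the follower starts braking later, the follower is never slower than the leader, so the closest approach is when both have stopped.
Minimum gap = 27.720 − 10.890 = 16.830 m.

Minimum gap ≈ 17 m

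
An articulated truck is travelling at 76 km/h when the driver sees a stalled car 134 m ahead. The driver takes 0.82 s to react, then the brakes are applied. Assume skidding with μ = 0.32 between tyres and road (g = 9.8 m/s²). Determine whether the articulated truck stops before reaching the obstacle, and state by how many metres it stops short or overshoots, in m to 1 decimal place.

Yes — it stops 45.6 m short of the obstacle

76 km/h ÷ 3.6 = 21.1111 m/s.
a = μg = 0.32 × 9.8 = 3.136 m/s².
Reaction distance = 21.1111 × 0.82 = 17.311 m.
Braking distance = v²/(2a) = 445.679 / 6.272 = 71.059 m.
Total stopping distance = 17.311 + 71.059 = 88.370 m, vs 134 m available — it stops with 134 − 88.370 = 45.630 m to spare.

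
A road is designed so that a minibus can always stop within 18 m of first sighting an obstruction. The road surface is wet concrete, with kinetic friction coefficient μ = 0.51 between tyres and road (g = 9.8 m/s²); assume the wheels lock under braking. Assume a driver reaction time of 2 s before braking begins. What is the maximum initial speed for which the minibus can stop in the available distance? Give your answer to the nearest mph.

Maximum speed ≈ 15 mph

a = μg = 0.51 × 9.8 = 4.998 m/s².
Stopping distance: v·t_r + v²/(2a) = 18 with t_r = 2 s and a = 4.998 m/s².
So v² + 19.992 v − 179.93 = 0.
Positive root: v = −a·t_r + √((a·t_r)² + 2a·d) = −9.996 + √(99.920 + 179.93) = 6.7327 m/s.
6.7327 m/s ÷ 0.44704 = 15.061 mph.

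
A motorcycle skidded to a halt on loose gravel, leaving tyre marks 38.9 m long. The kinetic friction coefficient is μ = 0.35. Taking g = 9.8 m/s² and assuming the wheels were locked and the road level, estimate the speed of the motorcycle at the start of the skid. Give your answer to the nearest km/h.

Initial speed ≈ 59 km/h

Deceleration a = μg = 0.35 × 9.8 = 3.430 m/s².
v = √(2a·d) = √(2 × 3.430 × 38.9) = √266.854 = 16.3357 m/s.
= 16.3357 × 3.6 = 58.809 km/h.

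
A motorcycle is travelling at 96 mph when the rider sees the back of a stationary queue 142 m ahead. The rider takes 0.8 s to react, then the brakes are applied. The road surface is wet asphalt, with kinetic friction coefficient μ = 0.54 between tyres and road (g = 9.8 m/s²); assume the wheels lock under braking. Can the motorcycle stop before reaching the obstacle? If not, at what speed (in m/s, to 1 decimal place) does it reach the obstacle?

No — it strikes the obstacle at 26.5 m/s

96 mph × 0.44704 = 42.9158 m/s.
a = μg = 0.54 × 9.8 = 5.292 m/s².
Reaction distance = 42.9158 × 0.8 = 34.333 m.
Braking distance needed to stop: v²/(2a) = 1841.766 / 10.584 = 174.014 m, so total needed = 34.333 + 174.014 = 208.347 m > 142 m — it cannot stop.
Distance remaining when braking begins: 142 − 34.333 = 107.667 m.
v² = v₀² − 2a·d = 1841.766 − 2 × 5.292 × 107.667 = 702.218 m²/s².
v = √702.218 = 26.499 m/s.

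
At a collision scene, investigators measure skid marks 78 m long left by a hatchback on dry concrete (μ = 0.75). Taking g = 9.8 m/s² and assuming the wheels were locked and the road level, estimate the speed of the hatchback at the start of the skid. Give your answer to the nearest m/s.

Deceleration a = μg = 0.75 × 9.8 = 7.350 m/s².
v = √(2a·d) = √(2 × 7.350 × 78) = √1146.600 = 33.8615 m/s.

Initial speed ≈ 34 m/s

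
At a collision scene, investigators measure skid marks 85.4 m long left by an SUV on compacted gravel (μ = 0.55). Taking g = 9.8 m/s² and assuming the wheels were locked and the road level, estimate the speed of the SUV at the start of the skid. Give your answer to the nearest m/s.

Deceleration a = μg = 0.55 × 9.8 = 5.390 m/s².
v = √(2a·d) = √(2 × 5.390 × 85.4) = √920.612 = 30.3416 m/s.

Initial speed ≈ 30 m/s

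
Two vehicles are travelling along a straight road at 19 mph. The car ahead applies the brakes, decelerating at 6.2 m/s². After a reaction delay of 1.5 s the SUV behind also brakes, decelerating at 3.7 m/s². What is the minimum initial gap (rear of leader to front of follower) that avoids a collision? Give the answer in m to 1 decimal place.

19 mph × 0.44704 = 8.4938 m/s.
Leader travels v²/(2a_L) = 72.145 / 12.400 = 5.818 m before stopping.
Follower covers v·t_r = 8.4938 × 1.5 = 12.741 m while reacting, then v²/(2a_F) = 72.145 / 7.400 = 9.749 m while braking, for a total of 12.741 + 9.749 = 22.490 m.
Since a_F ≤ a_L and the follower starts braking later, the follower is never slower than the leader, so the closest approach is when both have stopped.
Minimum gap = 22.490 − 5.818 = 16.672 m.

Minimum gap ≈ 16.7 m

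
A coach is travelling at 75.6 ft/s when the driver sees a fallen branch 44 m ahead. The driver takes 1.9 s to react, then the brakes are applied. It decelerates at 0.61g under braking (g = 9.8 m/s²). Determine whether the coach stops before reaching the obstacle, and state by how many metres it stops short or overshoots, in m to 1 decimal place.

No — it overshoots by 44.2 m

75.6 ft/s × 0.3048 = 23.0429 m/s.
a = 0.61 × 9.8 = 5.978 m/s².
Reaction distance = 23.0429 × 1.9 = 43.782 m.
Braking distance = v²/(2a) = 530.975 / 11.956 = 44.411 m.
Total stopping distance = 43.782 + 44.411 = 88.193 m, vs 44 m available — it cannot stop in time and overshoots by 88.193 − 44 = 44.193 m.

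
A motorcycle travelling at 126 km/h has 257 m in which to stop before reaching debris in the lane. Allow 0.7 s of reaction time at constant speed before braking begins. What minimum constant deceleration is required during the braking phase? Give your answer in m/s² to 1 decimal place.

Required deceleration ≈ 2.6 m/s²

126 km/h ÷ 3.6 = 35.0000 m/s.
Distance covered during reaction = 35.0000 × 0.7 = 24.500 m.
Distance available for braking: 257 − 24.500 = 232.500 m.
v² = 2a·d ⇒ a = v²/(2d) = 35.0000² / (2 × 232.500) = 1225.000 / 465.000 = 2.6344 m/s².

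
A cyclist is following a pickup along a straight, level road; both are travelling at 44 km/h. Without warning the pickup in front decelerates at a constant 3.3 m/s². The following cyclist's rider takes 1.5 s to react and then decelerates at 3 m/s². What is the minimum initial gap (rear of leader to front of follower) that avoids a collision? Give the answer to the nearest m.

44 km/h ÷ 3.6 = 12.2222 m/s.
Leader travels v²/(2a_L) = 149.382 / 6.600 = 22.634 m before stopping.
Follower covers v·t_r = 12.2222 × 1.5 = 18.333 m while reacting, then v²/(2a_F) = 149.382 / 6.000 = 24.897 m while braking, for a total of 18.333 + 24.897 = 43.230 m.
Since a_F ≤ a_L and the follower starts braking later, the follower is never slower than the leader, so the closest approach is when both have stopped.
Minimum gap = 43.230 − 22.634 = 20.596 m.

Minimum gap ≈ 21 m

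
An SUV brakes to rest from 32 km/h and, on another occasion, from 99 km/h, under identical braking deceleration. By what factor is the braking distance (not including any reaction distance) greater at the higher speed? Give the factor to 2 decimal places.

Factor ≈ 9.57

Braking distance d = v²/(2a), so with a fixed, d ∝ v².
Factor = (99/32)² = 3.0938² = 9.5716.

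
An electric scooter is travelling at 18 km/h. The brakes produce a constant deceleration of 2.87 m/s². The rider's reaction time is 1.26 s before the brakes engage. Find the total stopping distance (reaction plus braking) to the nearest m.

Total stopping distance ≈ 11 m

18 km/h ÷ 3.6 = 5.0000 m/s.
Reaction distance = v·t_r = 5.0000 × 1.26 = 6.300 m.
Braking distance = v²/(2a) = 5.0000² / (2 × 2.870) = 25.000 / 5.740 = 4.355 m.
Total = 6.300 + 4.355 = 10.655 m.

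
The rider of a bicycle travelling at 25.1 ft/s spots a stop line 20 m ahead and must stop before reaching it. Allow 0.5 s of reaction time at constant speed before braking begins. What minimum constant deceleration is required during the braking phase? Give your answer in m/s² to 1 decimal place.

Required deceleration ≈ 1.8 m/s²

25.1 ft/s × 0.3048 = 7.6505 m/s.
Distance covered during reaction = 7.6505 × 0.5 = 3.825 m.
Distance available for braking: 20 − 3.825 = 16.175 m.
v² = 2a·d ⇒ a = v²/(2d) = 7.6505² / (2 × 16.175) = 58.530 / 32.350 = 1.8093 m/s².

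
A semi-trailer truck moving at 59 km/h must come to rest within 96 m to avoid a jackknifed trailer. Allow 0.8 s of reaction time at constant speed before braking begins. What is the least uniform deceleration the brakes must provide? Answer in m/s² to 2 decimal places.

Required deceleration ≈ 1.62 m/s²

59 km/h ÷ 3.6 = 16.3889 m/s.
Distance covered during reaction = 16.3889 × 0.8 = 13.111 m.
Distance available for braking: 96 − 13.111 = 82.889 m.
v² = 2a·d ⇒ a = v²/(2d) = 16.3889² / (2 × 82.889) = 268.596 / 165.778 = 1.6202 m/s².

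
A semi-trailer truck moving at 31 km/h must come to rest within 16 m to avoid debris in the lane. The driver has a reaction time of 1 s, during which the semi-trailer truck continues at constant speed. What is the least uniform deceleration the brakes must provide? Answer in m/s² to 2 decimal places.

Required deceleration ≈ 5.02 m/s²

31 km/h ÷ 3.6 = 8.6111 m/s.
Distance covered during reaction = 8.6111 × 1 = 8.611 m.
Distance available for braking: 16 − 8.611 = 7.389 m.
v² = 2a·d ⇒ a = v²/(2d) = 8.6111² / (2 × 7.389) = 74.151 / 14.778 = 5.0177 m/s².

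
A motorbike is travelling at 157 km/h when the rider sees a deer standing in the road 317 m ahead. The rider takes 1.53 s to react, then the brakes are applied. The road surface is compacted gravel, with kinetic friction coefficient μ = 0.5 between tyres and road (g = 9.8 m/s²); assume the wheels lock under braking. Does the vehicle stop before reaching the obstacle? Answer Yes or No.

Yes

157 km/h ÷ 3.6 = 43.6111 m/s.
a = μg = 0.5 × 9.8 = 4.900 m/s².
Reaction distance = 43.6111 × 1.53 = 66.725 m.
Braking distance = v²/(2a) = 1901.928 / 9.800 = 194.074 m.
Total stopping distance = 66.725 + 194.074 = 260.799 m, vs 317 m available — it stops with 317 − 260.799 = 56.201 m to spare.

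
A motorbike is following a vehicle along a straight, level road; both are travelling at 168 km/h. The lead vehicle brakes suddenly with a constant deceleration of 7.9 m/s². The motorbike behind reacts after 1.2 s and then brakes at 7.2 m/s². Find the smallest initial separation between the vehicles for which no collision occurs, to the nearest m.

168 km/h ÷ 3.6 = 46.6667 m/s.
Leader travels v²/(2a_L) = 2177.781 / 15.800 = 137.834 m before stopping.
Follower covers v·t_r = 46.6667 × 1.2 = 56.000 m while reacting, then v²/(2a_F) = 2177.781 / 14.400 = 151.235 m while braking, for a total of 56.000 + 151.235 = 207.235 m.
Since a_F ≤ a_L and the follower starts braking later, the follower is never slower than the leader, so the closest approach is when both have stopped.
Minimum gap = 207.235 − 137.834 = 69.401 m.

Minimum gap ≈ 69 m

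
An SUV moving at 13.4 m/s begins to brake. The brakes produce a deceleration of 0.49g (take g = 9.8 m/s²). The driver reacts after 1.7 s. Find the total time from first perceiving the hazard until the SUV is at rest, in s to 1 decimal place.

a = 0.49 × 9.8 = 4.802 m/s².
Braking time = v/a = 13.4000 / 4.802 = 2.791 s.
Total = 1.7 + 2.791 = 4.491 s.

Total time ≈ 4.5 s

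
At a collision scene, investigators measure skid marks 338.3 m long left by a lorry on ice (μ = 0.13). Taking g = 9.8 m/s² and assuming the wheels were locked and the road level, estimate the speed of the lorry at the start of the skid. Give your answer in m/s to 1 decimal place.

Initial speed ≈ 29.4 m/s

Deceleration a = μg = 0.13 × 9.8 = 1.274 m/s².
v = √(2a·d) = √(2 × 1.274 × 338.3) = √861.988 = 29.3596 m/s.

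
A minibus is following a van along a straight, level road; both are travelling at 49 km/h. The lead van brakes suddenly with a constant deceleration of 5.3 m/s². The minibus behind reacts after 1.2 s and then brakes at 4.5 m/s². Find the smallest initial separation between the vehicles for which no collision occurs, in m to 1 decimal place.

Minimum gap ≈ 19.4 m

49 km/h ÷ 3.6 = 13.6111 m/s.
Leader travels v²/(2a_L) = 185.262 / 10.600 = 17.478 m before stopping.
Follower covers v·t_r = 13.6111 × 1.2 = 16.333 m while reacting, then v²/(2a_F) = 185.262 / 9.000 = 20.585 m while braking, for a total of 16.333 + 20.585 = 36.918 m.
Since a_F ≤ a_L and the follower starts braking later, the follower is never slower than the leader, so the closest approach is when both have stopped.
Minimum gap = 36.918 − 17.478 = 19.440 m.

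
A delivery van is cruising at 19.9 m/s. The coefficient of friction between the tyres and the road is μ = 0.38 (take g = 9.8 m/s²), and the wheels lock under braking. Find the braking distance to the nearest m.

Braking distance ≈ 53 m

a = μg = 0.38 × 9.8 = 3.724 m/s².
Braking distance = v²/(2a) = 19.9000² / (2 × 3.724) = 396.010 / 7.448 = 53.170 m.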